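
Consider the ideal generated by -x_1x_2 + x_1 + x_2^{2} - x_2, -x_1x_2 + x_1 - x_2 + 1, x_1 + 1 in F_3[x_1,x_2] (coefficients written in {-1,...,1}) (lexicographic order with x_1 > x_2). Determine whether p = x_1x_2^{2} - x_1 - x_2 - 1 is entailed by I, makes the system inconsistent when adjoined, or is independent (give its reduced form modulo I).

x_1x_2^{2} - x_1 - x_2 - 1 is independent of I; its normal form modulo I is -x_2 - 1.

First compute the reduced Gröbner basis of I by Buchberger's algorithm.
f_1 = -x_1x_2 + x_1 + x_2^{2} - x_2, LT = x_1x_2.
f_2 = -x_1x_2 + x_1 - x_2 + 1, LT = x_1x_2.
f_3 = x_1 + 1, LT = x_1.

S(f_1,f_2): lcm = x_1x_2. S = -x_2^{2} + 1.
  leading term x_2^{2}: no divisor's leading term divides it; move -x_2^{2} to the remainder.
  leading term 1: no divisor's leading term divides it; move 1 to the remainder.
  remainder -x_2^{2} + 1 ≠ 0; add h_4 = -x_2^{2} + 1 to the basis.

S(f_1,f_3): lcm = x_1x_2. S = -x_1 - x_2^{2}.
  leading term x_1: subtract (-1)·f_3 from -x_1 - x_2^{2} → -x_2^{2} + 1
  leading term x_2^{2}: subtract (1)·h_4 from -x_2^{2} + 1 → 0
  remainder 0.

S(f_2,f_3): lcm = x_1x_2. S = -x_1 - 1.
  leading term x_1: subtract (-1)·f_3 from -x_1 - 1 → 0
  remainder 0.

S(f_1,h_4): lcm = x_1x_2^{2}. S = -x_1x_2 + x_1 - x_2^{3} + x_2^{2}.
  leading term x_1x_2: subtract (1)·f_1 from -x_1x_2 + x_1 - x_2^{3} + x_2^{2} → -x_2^{3} + x_2
  leading term x_2^{3}: subtract (x_2)·h_4 from -x_2^{3} + x_2 → 0
  remainder 0.

S(f_2,h_4): lcm = x_1x_2^{2}. S = -x_1x_2 + x_1 + x_2^{2} - x_2.
  leading term x_1x_2: subtract (1)·f_1 from -x_1x_2 + x_1 + x_2^{2} - x_2 → 0
  remainder 0.

S(f_3,h_4): leading monomials are coprime, so the S-polynomial reduces to 0 (Buchberger's first criterion).
Every S-polynomial of the final basis reduces to 0, so we have a Gröbner basis.
Inter-reduce: drop elements whose leading term is divisible by another's, tail-reduce, and make monic.
Reduced Gröbner basis: {x_1 + 1, x_2^{2} - 1}.
Label its elements g_1 = x_1 + 1, g_2 = x_2^{2} - 1.

Reduce p = x_1x_2^{2} - x_1 - x_2 - 1 modulo G:
  leading term x_1x_2^{2}: subtract (x_2^{2})·g_1 from x_1x_2^{2} - x_1 - x_2 - 1 → -x_1 - x_2^{2} - x_2 - 1
  leading term x_1: subtract (-1)·g_1 from -x_1 - x_2^{2} - x_2 - 1 → -x_2^{2} - x_2
  leading term x_2^{2}: subtract (-1)·g_2 from -x_2^{2} - x_2 → -x_2 - 1
  leading term x_2: no divisor's leading term divides it; move -x_2 to the remainder.
  leading term 1: no divisor's leading term divides it; move -1 to the remainder.
  normal form = -x_2 - 1.
The normal form is nonzero, so p ∉ I. Since p minus its normal form lies in I, I + (p) = I + (r) where r = -x_2 - 1; decide whether this ideal is the whole ring.
Run Buchberger on G together with r (pairs among the g_i already reduce to 0 since G is a Gröbner basis):
g_1 = x_1 + 1, LT = x_1.
g_2 = x_2^{2} - 1, LT = x_2^{2}.
r = -x_2 - 1, LT = x_2.

S(g_1,g_2): leading monomials are coprime, so the S-polynomial reduces to 0 (Buchberger's first criterion).
S(g_1,r): leading monomials are coprime, so the S-polynomial reduces to 0 (Buchberger's first criterion).
S(g_2,r): lcm = x_2^{2}. S = -x_2 - 1.
  leading term x_2: subtract (1)·r from -x_2 - 1 → 0
  remainder 0.

Every S-polynomial of the final basis reduces to 0, so we have a Gröbner basis.
Inter-reduce: drop elements whose leading term is divisible by another's, tail-reduce, and make monic.
Reduced Gröbner basis: {x_1 + 1, x_2 + 1}.
The reduced Gröbner basis of I + (p) is {x_1 + 1, x_2 + 1} ≠ {1}, a proper ideal, so the enlarged system stays consistent: p is independent of I, with normal form -x_2 - 1.

Ideal membership is decidable via reduction modulo a Gröbner basis.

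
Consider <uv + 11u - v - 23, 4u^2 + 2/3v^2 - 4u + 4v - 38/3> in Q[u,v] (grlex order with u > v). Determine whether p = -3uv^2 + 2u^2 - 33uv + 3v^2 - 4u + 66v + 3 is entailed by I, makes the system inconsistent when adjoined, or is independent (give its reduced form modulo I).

First compute the reduced Gröbner basis of I by Buchberger's algorithm.
f_1 = uv + 11u - v - 23, LT = uv.
f_2 = 4u^2 + 2/3v^2 - 4u + 4v - 38/3, LT = u^2.

S(f_1,f_2): lcm = u^2v. S = -1/6v^3 + 11u^2 - v^2 - 23u + 19/6v.
  reduce S modulo (f_1, f_2):
  remainder -1/6v^3 - 17/6v^2 - 12u - 47/6v + 209/6 ≠ 0; add h_3 = -1/6v^3 - 17/6v^2 - 12u - 47/6v + 209/6 to the basis.

The other S-polynomials (S(f_1,h_3), S(f_2,h_3)) all reduce to 0 modulo the current basis, so we have a Gröbner basis.
Inter-reduce: drop elements whose leading term is divisible by another's, tail-reduce, and make monic.
Reduced Gröbner basis: {v^3 + 17v^2 + 72u + 47v - 209, u^2 + 1/6v^2 - u + v - 19/6, uv + 11u - v - 23}.
Label its elements g_1 = v^3 + 17v^2 + 72u + 47v - 209, g_2 = u^2 + 1/6v^2 - u + v - 19/6, g_3 = uv + 11u - v - 23.

Reduce p = -3uv^2 + 2u^2 - 33uv + 3v^2 - 4u + 66v + 3 modulo G:
  leading term uv^2: subtract (-3v)·g_3 from -3uv^2 + 2u^2 - 33uv + 3v^2 - 4u + 66v + 3 → 2u^2 - 4u - 3v + 3
  leading term u^2: subtract (2)·g_2 from 2u^2 - 4u - 3v + 3 → -1/3v^2 - 2u - 5v + 28/3
  leading term v^2: no divisor's leading term divides it; move -1/3v^2 to the remainder.
  leading term u: no divisor's leading term divides it; move -2u to the remainder.
  leading term v: no divisor's leading term divides it; move -5v to the remainder.
  leading term 1: no divisor's leading term divides it; move 28/3 to the remainder.
  normal form = -1/3v^2 - 2u - 5v + 28/3.
The normal form is nonzero, so p ∉ I. Since p minus its normal form lies in I, I + (p) = I + (r) where r = -1/3v^2 - 2u - 5v + 28/3; decide whether this ideal is the whole ring.
Run Buchberger on G together with r (pairs among the g_i already reduce to 0 since G is a Gröbner basis):
g_1 = v^3 + 17v^2 + 72u + 47v - 209, LT = v^3.
g_2 = u^2 + 1/6v^2 - u + v - 19/6, LT = u^2.
g_3 = uv + 11u - v - 23, LT = uv.
r = -1/3v^2 - 2u - 5v + 28/3, LT = v^2.

S(g_1,r): lcm = v^3. S = -6uv + 2v^2 + 72u + 75v - 209.
  reduce S modulo (g_1, g_2, g_3, r):
  remainder 126u + 39v - 291 ≠ 0; add m_5 = 126u + 39v - 291 to the basis.

S(g_3,r): lcm = uv^2. S = -6u^2 - 4uv - v^2 + 28u - 23v.
  reduce S modulo (g_1, g_2, g_3, r, m_5):
  remainder -290/7v + 290/7 ≠ 0; add m_6 = -290/7v + 290/7 to the basis.

The other S-polynomials (S(g_1,g_2), S(g_1,g_3), S(g_2,g_3), S(g_2,r), S(g_1,m_5), S(g_2,m_5), S(g_3,m_5), S(r,m_5), S(g_1,m_6), S(g_2,m_6), S(g_3,m_6), S(r,m_6), S(m_5,m_6)) all reduce to 0 modulo the current basis, so we have a Gröbner basis.
Inter-reduce: drop elements whose leading term is divisible by another's, tail-reduce, and make monic.
Reduced Gröbner basis: {u - 2, v - 1}.
The reduced Gröbner basis of I + (p) is {u - 2, v - 1} ≠ {1}, a proper ideal, so the enlarged system stays consistent: p is independent of I, with normal form -1/3v^2 - 2u - 5v + 28/3.

-3uv^2 + 2u^2 - 33uv + 3v^2 - 4u + 66v + 3 is independent of I; its normal form modulo I is -1/3v^2 - 2u - 5v + 28/3.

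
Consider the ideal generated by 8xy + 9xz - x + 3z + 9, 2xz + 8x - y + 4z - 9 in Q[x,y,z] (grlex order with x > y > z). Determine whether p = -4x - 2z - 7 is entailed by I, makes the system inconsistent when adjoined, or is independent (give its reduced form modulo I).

-4x - 2z - 7 is independent of I; its normal form modulo I is -4x - 2z - 7.

First compute the reduced Gröbner basis of I by Buchberger's algorithm.
f_1 = 8xy + 9xz - x + 3z + 9, LT = xy.
f_2 = 2xz + 8x - y + 4z - 9, LT = xz.

S(f_1,f_2): lcm = xyz. S = 9/8xz^2 - 4xy - 1/8xz + 1/2y^2 - 2yz + 3/8z^2 + 9/2y + 9/8z.
  leading term xz^2: subtract (9/16z)·f_2 from 9/8xz^2 - 4xy - 1/8xz + 1/2y^2 - 2yz + 3/8z^2 + 9/2y + 9/8z → -4xy - 37/8xz + 1/2y^2 - 23/16yz - 15/8z^2 + 9/2y + 99/16z
  leading term xy: subtract (-1/2)·f_1 from -4xy - 37/8xz + 1/2y^2 - 23/16yz - 15/8z^2 + 9/2y + 99/16z → -1/8xz + 1/2y^2 - 23/16yz - 15/8z^2 - 1/2x + 9/2y + 123/16z + 9/2
  leading term xz: subtract (-1/16)·f_2 from -1/8xz + 1/2y^2 - 23/16yz - 15/8z^2 - 1/2x + 9/2y + 123/16z + 9/2 → 1/2y^2 - 23/16yz - 15/8z^2 + 71/16y + 127/16z + 63/16
  leading term y^2: no divisor's leading term divides it; move 1/2y^2 to the remainder.
  leading term yz: no divisor's leading term divides it; move -23/16yz to the remainder.
  leading term z^2: no divisor's leading term divides it; move -15/8z^2 to the remainder.
  leading term y: no divisor's leading term divides it; move 71/16y to the remainder.
  leading term z: no divisor's leading term divides it; move 127/16z to the remainder.
  leading term 1: no divisor's leading term divides it; move 63/16 to the remainder.
  remainder 1/2y^2 - 23/16yz - 15/8z^2 + 71/16y + 127/16z + 63/16 ≠ 0; add h_3 = 1/2y^2 - 23/16yz - 15/8z^2 + 71/16y + 127/16z + 63/16 to the basis.

The other S-polynomials (S(f_1,h_3), S(f_2,h_3)) all reduce to 0 modulo the current basis, so we have a Gröbner basis.
Inter-reduce: drop elements whose leading term is divisible by another's, tail-reduce, and make monic.
Reduced Gröbner basis: {xy - 37/8x + 9/16y - 15/8z + 99/16, xz + 4x - 1/2y + 2z - 9/2, y^2 - 23/8yz - 15/4z^2 + 71/8y + 127/8z + 63/8}.
Label its elements g_1 = xy - 37/8x + 9/16y - 15/8z + 99/16, g_2 = xz + 4x - 1/2y + 2z - 9/2, g_3 = y^2 - 23/8yz - 15/4z^2 + 71/8y + 127/8z + 63/8.

Reduce p = -4x - 2z - 7 modulo G:
  leading term x: no divisor's leading term divides it; move -4x to the remainder.
  leading term z: no divisor's leading term divides it; move -2z to the remainder.
  leading term 1: no divisor's leading term divides it; move -7 to the remainder.
  normal form = -4x - 2z - 7.
The normal form is nonzero, so p ∉ I. Since p minus its normal form lies in I, I + (p) = I + (r) where r = -4x - 2z - 7; decide whether this ideal is the whole ring.
Run Buchberger on G together with r (pairs among the g_i already reduce to 0 since G is a Gröbner basis):
g_1 = xy - 37/8x + 9/16y - 15/8z + 99/16, LT = xy.
g_2 = xz + 4x - 1/2y + 2z - 9/2, LT = xz.
g_3 = y^2 - 23/8yz - 15/4z^2 + 71/8y + 127/8z + 63/8, LT = y^2.
r = -4x - 2z - 7, LT = x.

S(g_1,r): lcm = xy. S = -1/2yz - 37/8x - 19/16y - 15/8z + 99/16.
  leading term yz: no divisor's leading term divides it; move -1/2yz to the remainder.
  leading term x: subtract (37/32)·r from -37/8x - 19/16y - 15/8z + 99/16 → -19/16y + 7/16z + 457/32
  leading term y: no divisor's leading term divides it; move -19/16y to the remainder.
  leading term z: no divisor's leading term divides it; move 7/16z to the remainder.
  leading term 1: no divisor's leading term divides it; move 457/32 to the remainder.
  remainder -1/2yz - 19/16y + 7/16z + 457/32 ≠ 0; add m_5 = -1/2yz - 19/16y + 7/16z + 457/32 to the basis.

S(g_2,r): lcm = xz. S = -1/2z^2 + 4x - 1/2y + 1/4z - 9/2.
  leading term z^2: no divisor's leading term divides it; move -1/2z^2 to the remainder.
  leading term x: subtract (-1)·r from 4x - 1/2y + 1/4z - 9/2 → -1/2y - 7/4z - 23/2
  leading term y: no divisor's leading term divides it; move -1/2y to the remainder.
  leading term z: no divisor's leading term divides it; move -7/4z to the remainder.
  leading term 1: no divisor's leading term divides it; move -23/2 to the remainder.
  remainder -1/2z^2 - 1/2y - 7/4z - 23/2 ≠ 0; add m_6 = -1/2z^2 - 1/2y - 7/4z - 23/2 to the basis.

The other S-polynomials (S(g_1,g_2), S(g_1,g_3), S(g_2,g_3), S(g_3,r), S(g_1,m_5), S(g_2,m_5), S(g_3,m_5), S(r,m_5), S(g_1,m_6), S(g_2,m_6), S(g_3,m_6), S(r,m_6), S(m_5,m_6)) all reduce to 0 modulo the current basis, so we have a Gröbner basis.
Inter-reduce: drop elements whose leading term is divisible by another's, tail-reduce, and make monic.
Reduced Gröbner basis: {y^2 + 1245/64y + 1695/64z + 1537/128, yz + 19/8y - 7/8z - 457/16, z^2 + y + 7/2z + 23, x + 1/2z + 7/4}.
The reduced Gröbner basis of I + (p) is {y^2 + 1245/64y + 1695/64z + 1537/128, yz + 19/8y - 7/8z - 457/16, z^2 + y + 7/2z + 23, x + 1/2z + 7/4} ≠ {1}, a proper ideal, so the enlarged system stays consistent: p is independent of I, with normal form -4x - 2z - 7.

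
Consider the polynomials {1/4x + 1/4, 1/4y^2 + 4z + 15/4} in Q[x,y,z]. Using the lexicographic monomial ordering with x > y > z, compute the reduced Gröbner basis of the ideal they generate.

G = {x + 1, y^2 + 16z + 15}

f_1 = 1/4x + 1/4, LT = x.
f_2 = 1/4y^2 + 4z + 15/4, LT = y^2.

The S-polynomials (S(f_1,f_2)) all reduce to 0 modulo the current basis, so we have a Gröbner basis.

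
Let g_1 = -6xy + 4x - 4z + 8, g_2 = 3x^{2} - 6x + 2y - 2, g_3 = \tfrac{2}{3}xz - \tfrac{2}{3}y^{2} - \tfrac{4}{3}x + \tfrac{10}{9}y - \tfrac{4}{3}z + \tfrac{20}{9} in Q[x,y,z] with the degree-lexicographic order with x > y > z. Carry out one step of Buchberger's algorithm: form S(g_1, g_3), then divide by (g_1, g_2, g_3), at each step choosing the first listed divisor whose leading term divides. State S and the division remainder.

S(g_1, g_3) = y^{3} + 2xy - \tfrac{2}{3}xz - \tfrac{5}{3}y^{2} + 2yz + \tfrac{2}{3}z^{2} - \tfrac{10}{3}y - \tfrac{4}{3}z; remainder on division = y^{3} - \tfrac{7}{3}y^{2} + 2yz + \tfrac{2}{3}z^{2} - \tfrac{20}{9}y - 4z + \tfrac{44}{9}.

lcm(LM(g_1), LM(g_3)) = xyz.
S = (lcm/LT(g_1))·g_1 − (lcm/LT(g_3))·g_3 = y^{3} + 2xy - \tfrac{2}{3}xz - \tfrac{5}{3}y^{2} + 2yz + \tfrac{2}{3}z^{2} - \tfrac{10}{3}y - \tfrac{4}{3}z.
Reduce S modulo (g_1, g_2, g_3) in that order:
  leading term y^{3}: no divisor's leading term divides it; move y^{3} to the remainder.
  leading term xy: subtract (-\tfrac{1}{3})·g_1 from 2xy - \tfrac{2}{3}xz - \tfrac{5}{3}y^{2} + 2yz + \tfrac{2}{3}z^{2} - \tfrac{10}{3}y - \tfrac{4}{3}z → -\tfrac{2}{3}xz - \tfrac{5}{3}y^{2} + 2yz + \tfrac{2}{3}z^{2} + \tfrac{4}{3}x - \tfrac{10}{3}y - \tfrac{8}{3}z + \tfrac{8}{3}
  leading term xz: subtract (-1)·g_3 from -\tfrac{2}{3}xz - \tfrac{5}{3}y^{2} + 2yz + \tfrac{2}{3}z^{2} + \tfrac{4}{3}x - \tfrac{10}{3}y - \tfrac{8}{3}z + \tfrac{8}{3} → -\tfrac{7}{3}y^{2} + 2yz + \tfrac{2}{3}z^{2} - \tfrac{20}{9}y - 4z + \tfrac{44}{9}
  leading term y^{2}: no divisor's leading term divides it; move -\tfrac{7}{3}y^{2} to the remainder.
  leading term yz: no divisor's leading term divides it; move 2yz to the remainder.
  leading term z^{2}: no divisor's leading term divides it; move \tfrac{2}{3}z^{2} to the remainder.
  leading term y: no divisor's leading term divides it; move -\tfrac{20}{9}y to the remainder.
  leading term z: no divisor's leading term divides it; move -4z to the remainder.
  leading term 1: no divisor's leading term divides it; move \tfrac{44}{9} to the remainder.
The remainder y^{3} - \tfrac{7}{3}y^{2} + 2yz + \tfrac{2}{3}z^{2} - \tfrac{20}{9}y - 4z + \tfrac{44}{9} is nonzero, so it would be added as the next basis element.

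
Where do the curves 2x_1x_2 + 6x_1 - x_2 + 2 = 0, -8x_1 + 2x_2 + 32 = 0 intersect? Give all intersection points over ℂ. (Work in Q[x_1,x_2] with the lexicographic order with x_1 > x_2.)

{(3/4, -13), (3, -4)}

Compute a lex Gröbner basis by Buchberger's algorithm.
f_1 = 2x_1x_2 + 6x_1 - x_2 + 2, LT = x_1x_2.
f_2 = -8x_1 + 2x_2 + 32, LT = x_1.

S(f_1,f_2): lcm = x_1x_2. S = 3x_1 + 1/4x_2^2 + 7/2x_2 + 1.
  leading term x_1: subtract (-3/8)·f_2 from 3x_1 + 1/4x_2^2 + 7/2x_2 + 1 → 1/4x_2^2 + 17/4x_2 + 13
  leading term x_2^2: no divisor's leading term divides it; move 1/4x_2^2 to the remainder.
  leading term x_2: no divisor's leading term divides it; move 17/4x_2 to the remainder.
  leading term 1: no divisor's leading term divides it; move 13 to the remainder.
  remainder 1/4x_2^2 + 17/4x_2 + 13 ≠ 0; add h_3 = 1/4x_2^2 + 17/4x_2 + 13 to the basis.

The other S-polynomials (S(f_1,h_3), S(f_2,h_3)) all reduce to 0 modulo the current basis, so we have a Gröbner basis.
Inter-reduce: drop elements whose leading term is divisible by another's, tail-reduce, and make monic.
Reduced Gröbner basis: {x_1 - 1/4x_2 - 4, x_2^2 + 17x_2 + 52}.

A lex Gröbner basis eliminates variables successively. Here x_2^2 + 17x_2 + 52 depends only on x_2, with roots {-13, -4}; lifting each root through the earlier basis elements recovers the full solutions.
  x_2 = -13: the earlier basis element becomes x_1 - 3/4 = 0, giving x_1 = 3/4 — point (3/4, -13).
  x_2 = -4: the earlier basis element becomes x_1 - 3 = 0, giving x_1 = 3 — point (3, -4).
Each listed point satisfies every original equation (direct substitution).
This is the nonlinear analogue of row-reducing a linear system.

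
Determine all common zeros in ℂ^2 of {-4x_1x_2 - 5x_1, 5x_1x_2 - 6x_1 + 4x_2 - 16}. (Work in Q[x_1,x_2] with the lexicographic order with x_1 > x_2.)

{(-12/7, -5/4), (0, 4)}

Compute a lex Gröbner basis by Buchberger's algorithm.
f_1 = -4x_1x_2 - 5x_1, LT = x_1x_2.
f_2 = 5x_1x_2 - 6x_1 + 4x_2 - 16, LT = x_1x_2.

S(f_1,f_2): lcm = x_1x_2. S = \tfrac{49}{20}x_1 - \tfrac{4}{5}x_2 + \tfrac{16}{5}.
  reduce S modulo (f_1, f_2):
  remainder \tfrac{49}{20}x_1 - \tfrac{4}{5}x_2 + \tfrac{16}{5} ≠ 0; add h_3 = \tfrac{49}{20}x_1 - \tfrac{4}{5}x_2 + \tfrac{16}{5} to the basis.

S(f_1,h_3): lcm = x_1x_2. S = \tfrac{5}{4}x_1 + \tfrac{16}{49}x_2^{2} - \tfrac{64}{49}x_2.
  reduce S modulo (f_1, f_2, h_3):
  remainder \tfrac{16}{49}x_2^{2} - \tfrac{44}{49}x_2 - \tfrac{80}{49} ≠ 0; add h_4 = \tfrac{16}{49}x_2^{2} - \tfrac{44}{49}x_2 - \tfrac{80}{49} to the basis.

The other S-polynomials (S(f_2,h_3), S(f_1,h_4), S(f_2,h_4), S(h_3,h_4)) all reduce to 0 modulo the current basis, so we have a Gröbner basis.
Inter-reduce: drop elements whose leading term is divisible by another's, tail-reduce, and make monic.
Reduced Gröbner basis: {x_1 - \tfrac{16}{49}x_2 + \tfrac{64}{49}, x_2^{2} - \tfrac{11}{4}x_2 - 5}.

From the last basis element, x_2^{2} - \tfrac{11}{4}x_2 - 5 = 0, so x_2 takes values in {-5/4, 4}. Each choice, substituted upward through the basis, yields the corresponding point(s) of the solution set.
  x_2 = -5/4: the earlier basis element becomes x_1 + \tfrac{12}{7} = 0, giving x_1 = -12/7 — point (-12/7, -5/4).
  x_2 = 4: the earlier basis element becomes x_1 = 0, giving x_1 = 0 — point (0, 4).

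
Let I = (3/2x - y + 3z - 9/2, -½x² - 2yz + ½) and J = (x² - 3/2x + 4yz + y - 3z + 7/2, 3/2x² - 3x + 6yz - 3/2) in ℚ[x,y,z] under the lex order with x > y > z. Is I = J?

No, the ideals differ.

Since reduced Gröbner bases are canonical representatives of ideals under a given ordering, it suffices to compute and compare them.
Buchberger on the first generating set:
f_1 = 3/2x - y + 3z - 9/2, LT = x.
f_2 = -½x² - 2yz + ½, LT = x².

S(f_1,f_2): lcm = x². S = -⅔xy + 2xz - 3x - 4yz + 1.
  leading term xy: subtract (-4/9y)·f_1 from -⅔xy + 2xz - 3x - 4yz + 1 → 2xz - 3x - 4/9y² - 8/3yz - 2y + 1
  leading term xz: subtract (4/3z)·f_1 from 2xz - 3x - 4/9y² - 8/3yz - 2y + 1 → -3x - 4/9y² - 4/3yz - 2y - 4z² + 6z + 1
  leading term x: subtract (-2)·f_1 from -3x - 4/9y² - 4/3yz - 2y - 4z² + 6z + 1 → -4/9y² - 4/3yz - 4y - 4z² + 12z - 8
  leading term y²: no divisor's leading term divides it; move -4/9y² to the remainder.
  leading term yz: no divisor's leading term divides it; move -4/3yz to the remainder.
  leading term y: no divisor's leading term divides it; move -4y to the remainder.
  leading term z²: no divisor's leading term divides it; move -4z² to the remainder.
  leading term z: no divisor's leading term divides it; move 12z to the remainder.
  leading term 1: no divisor's leading term divides it; move -8 to the remainder.
  remainder -4/9y² - 4/3yz - 4y - 4z² + 12z - 8 ≠ 0; add g_3 = -4/9y² - 4/3yz - 4y - 4z² + 12z - 8 to the basis.

The other S-polynomials (S(f_1,g_3), S(f_2,g_3)) all reduce to 0 modulo the current basis, so we have a Gröbner basis.
Inter-reduce: drop elements whose leading term is divisible by another's, tail-reduce, and make monic.
Reduced Gröbner basis: {x - ⅔y + 2z - 3, y² + 3yz + 9y + 9z² - 27z + 18}.

Buchberger on the second generating set:
h_1 = x² - 3/2x + 4yz + y - 3z + 7/2, LT = x².
h_2 = 3/2x² - 3x + 6yz - 3/2, LT = x².

S(h_1,h_2): lcm = x². S = ½x + y - 3z + 9/2.
  leading term x: no divisor's leading term divides it; move ½x to the remainder.
  leading term y: no divisor's leading term divides it; move y to the remainder.
  leading term z: no divisor's leading term divides it; move -3z to the remainder.
  leading term 1: no divisor's leading term divides it; move 9/2 to the remainder.
  remainder ½x + y - 3z + 9/2 ≠ 0; add k_3 = ½x + y - 3z + 9/2 to the basis.

S(h_1,k_3): lcm = x². S = -2xy + 6xz - 21/2x + 4yz + y - 3z + 7/2.
  leading term xy: subtract (-4y)·k_3 from -2xy + 6xz - 21/2x + 4yz + y - 3z + 7/2 → 6xz - 21/2x + 4y² - 8yz + 19y - 3z + 7/2
  leading term xz: subtract (12z)·k_3 from 6xz - 21/2x + 4y² - 8yz + 19y - 3z + 7/2 → -21/2x + 4y² - 20yz + 19y + 36z² - 57z + 7/2
  leading term x: subtract (-21)·k_3 from -21/2x + 4y² - 20yz + 19y + 36z² - 57z + 7/2 → 4y² - 20yz + 40y + 36z² - 120z + 98
  leading term y²: no divisor's leading term divides it; move 4y² to the remainder.
  leading term yz: no divisor's leading term divides it; move -20yz to the remainder.
  leading term y: no divisor's leading term divides it; move 40y to the remainder.
  leading term z²: no divisor's leading term divides it; move 36z² to the remainder.
  leading term z: no divisor's leading term divides it; move -120z to the remainder.
  leading term 1: no divisor's leading term divides it; move 98 to the remainder.
  remainder 4y² - 20yz + 40y + 36z² - 120z + 98 ≠ 0; add k_4 = 4y² - 20yz + 40y + 36z² - 120z + 98 to the basis.

The other S-polynomials (S(h_2,k_3), S(h_1,k_4), S(h_2,k_4), S(k_3,k_4)) all reduce to 0 modulo the current basis, so we have a Gröbner basis.
Inter-reduce: drop elements whose leading term is divisible by another's, tail-reduce, and make monic.
Reduced Gröbner basis: {x + 2y - 6z + 9, y² - 5yz + 10y + 9z² - 30z + 49/2}.

These differ, so the ideals are not equal.
The same test decides containment: I ⊆ J iff every generator of I reduces to 0 modulo a Gröbner basis of J.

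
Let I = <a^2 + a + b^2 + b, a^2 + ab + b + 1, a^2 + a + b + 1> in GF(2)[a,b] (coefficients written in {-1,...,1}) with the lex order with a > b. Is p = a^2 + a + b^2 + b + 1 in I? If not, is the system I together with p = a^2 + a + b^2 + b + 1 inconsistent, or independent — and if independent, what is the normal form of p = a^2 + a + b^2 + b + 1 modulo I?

Adjoining a^2 + a + b^2 + b + 1 makes the ideal the whole ring: the system is inconsistent.

First compute the reduced Gröbner basis of I by Buchberger's algorithm.
f_1 = a^2 + a + b^2 + b, LT = a^2.
f_2 = a^2 + ab + b + 1, LT = a^2.
f_3 = a^2 + a + b + 1, LT = a^2.

S(f_1,f_2): lcm = a^2. S = ab + a + b^2 + 1.
  reduce S modulo (f_1, f_2, f_3):
  remainder ab + a + b^2 + 1 ≠ 0; add h_4 = ab + a + b^2 + 1 to the basis.

S(f_1,f_3): lcm = a^2. S = b^2 + 1.
  reduce S modulo (f_1, f_2, f_3, h_4):
  remainder b^2 + 1 ≠ 0; add h_5 = b^2 + 1 to the basis.

The other S-polynomials (S(f_2,f_3), S(f_1,h_4), S(f_2,h_4), S(f_3,h_4), S(f_1,h_5), S(f_2,h_5), S(f_3,h_5), S(h_4,h_5)) all reduce to 0 modulo the current basis, so we have a Gröbner basis.
Inter-reduce: drop elements whose leading term is divisible by another's, tail-reduce, and make monic.
Reduced Gröbner basis: {a^2 + a + b + 1, ab + a, b^2 + 1}.
Label its elements g_1 = a^2 + a + b + 1, g_2 = ab + a, g_3 = b^2 + 1.

Reduce p = a^2 + a + b^2 + b + 1 modulo G:
  leading term a^2: subtract (1)·g_1 from a^2 + a + b^2 + b + 1 → b^2
  leading term b^2: subtract (1)·g_3 from b^2 → 1
  leading term 1: no divisor's leading term divides it; move 1 to the remainder.
  normal form = 1.
The normal form is nonzero, so p ∉ I. Since p minus its normal form lies in I, I + (p) = I + (r) where r = 1; decide whether this ideal is the whole ring.
Here r = 1 is a nonzero constant, hence a unit: 1 ∈ I + (p), the Gröbner basis of I + (p) is {1}, and the enlarged system has no common solution — adjoining p is inconsistent.

The remainder on division by a Gröbner basis is unique — it is the normal form.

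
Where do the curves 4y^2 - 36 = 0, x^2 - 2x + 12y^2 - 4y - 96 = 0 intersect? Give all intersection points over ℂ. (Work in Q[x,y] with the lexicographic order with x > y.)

{(1 - sqrt(23)*I, -3), (1 + sqrt(23)*I, -3), (0, 3), (2, 3)}

Compute a lex Gröbner basis by Buchberger's algorithm.
f_1 = 4y^2 - 36, LT = y^2.
f_2 = x^2 - 2x + 12y^2 - 4y - 96, LT = x^2.

The S-polynomials (S(f_1,f_2)) all reduce to 0 modulo the current basis, so we have a Gröbner basis.
Inter-reduce: drop elements whose leading term is divisible by another's, tail-reduce, and make monic.
Reduced Gröbner basis: {x^2 - 2x - 4y + 12, y^2 - 9}.

Since the basis is lex-ordered, y^2 - 9 is univariate in y. Its roots are {-3, 3}. Back-substituting each root into the other basis elements fixes the other coordinates.
  y = -3: the earlier basis element becomes x^2 - 2x + 24 = 0, giving x = 1 - sqrt(23)*I, 1 + sqrt(23)*I — points (1 - sqrt(23)*I, -3), (1 + sqrt(23)*I, -3).
  y = 3: the earlier basis element becomes x^2 - 2x = 0, giving x = 0, 2 — points (0, 3), (2, 3).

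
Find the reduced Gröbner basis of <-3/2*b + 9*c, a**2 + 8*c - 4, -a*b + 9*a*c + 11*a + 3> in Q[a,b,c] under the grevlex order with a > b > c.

G = {a**2 + 8*c - 4, a*c + 11/3*a + 1, c**2 - 1/8*a + 19/6*c - 11/6, b - 6*c}

f_1 = -3/2*b + 9*c, LT = b.
f_2 = a**2 + 8*c - 4, LT = a**2.
f_3 = -a*b + 9*a*c + 11*a + 3, LT = a*b.

S(f_1,f_2): leading monomials are coprime, so the S-polynomial reduces to 0 (Buchberger's first criterion).
S(f_1,f_3): lcm = a*b. S = 3*a*c + 11*a + 3.
  leading term a*c: no divisor's leading term divides it; move 3*a*c to the remainder.
  leading term a: no divisor's leading term divides it; move 11*a to the remainder.
  leading term 1: no divisor's leading term divides it; move 3 to the remainder.
  remainder 3*a*c + 11*a + 3 ≠ 0; add g_4 = 3*a*c + 11*a + 3 to the basis.

S(f_2,f_3): lcm = a**2*b. S = 9*a**2*c + 11*a**2 + 8*b*c + 3*a - 4*b.
  leading term a**2*c: subtract (9*c)·f_2 from 9*a**2*c + 11*a**2 + 8*b*c + 3*a - 4*b → 11*a**2 + 8*b*c - 72*c**2 + 3*a - 4*b + 36*c
  leading term a**2: subtract (11)·f_2 from 11*a**2 + 8*b*c - 72*c**2 + 3*a - 4*b + 36*c → 8*b*c - 72*c**2 + 3*a - 4*b - 52*c + 44
  leading term b*c: subtract (-16/3*c)·f_1 from 8*b*c - 72*c**2 + 3*a - 4*b - 52*c + 44 → -24*c**2 + 3*a - 4*b - 52*c + 44
  leading term c**2: no divisor's leading term divides it; move -24*c**2 to the remainder.
  leading term a: no divisor's leading term divides it; move 3*a to the remainder.
  leading term b: subtract (8/3)·f_1 from -4*b - 52*c + 44 → -76*c + 44
  leading term c: no divisor's leading term divides it; move -76*c to the remainder.
  leading term 1: no divisor's leading term divides it; move 44 to the remainder.
  remainder -24*c**2 + 3*a - 76*c + 44 ≠ 0; add g_5 = -24*c**2 + 3*a - 76*c + 44 to the basis.

S(f_1,g_4): leading monomials are coprime, so the S-polynomial reduces to 0 (Buchberger's first criterion).
S(f_2,g_4): lcm = a**2*c. S = -11/3*a**2 + 8*c**2 - a - 4*c.
  leading term a**2: subtract (-11/3)·f_2 from -11/3*a**2 + 8*c**2 - a - 4*c → 8*c**2 - a + 76/3*c - 44/3
  leading term c**2: subtract (-1/3)·g_5 from 8*c**2 - a + 76/3*c - 44/3 → 0
  remainder 0.

S(f_3,g_4): lcm = a*b*c. S = -9*a*c**2 - 11/3*a*b - 11*a*c - b - 3*c.
  leading term a*c**2: subtract (-3*c)·g_4 from -9*a*c**2 - 11/3*a*b - 11*a*c - b - 3*c → -11/3*a*b + 22*a*c - b + 6*c
  leading term a*b: subtract (22/9*a)·f_1 from -11/3*a*b + 22*a*c - b + 6*c → -b + 6*c
  leading term b: subtract (2/3)·f_1 from -b + 6*c → 0
  remainder 0.

S(f_1,g_5): leading monomials are coprime, so the S-polynomial reduces to 0 (Buchberger's first criterion).
S(f_2,g_5): leading monomials are coprime, so the S-polynomial reduces to 0 (Buchberger's first criterion).
S(f_3,g_5): leading monomials are coprime, so the S-polynomial reduces to 0 (Buchberger's first criterion).
S(g_4,g_5): lcm = a*c**2. S = 1/8*a**2 + 1/2*a*c + 11/6*a + c.
  leading term a**2: subtract (1/8)·f_2 from 1/8*a**2 + 1/2*a*c + 11/6*a + c → 1/2*a*c + 11/6*a + 1/2
  leading term a*c: subtract (1/6)·g_4 from 1/2*a*c + 11/6*a + 1/2 → 0
  remainder 0.

Every S-polynomial of the final basis reduces to 0, so we have a Gröbner basis.
Inter-reduce: drop elements whose leading term is divisible by another's, tail-reduce, and make monic.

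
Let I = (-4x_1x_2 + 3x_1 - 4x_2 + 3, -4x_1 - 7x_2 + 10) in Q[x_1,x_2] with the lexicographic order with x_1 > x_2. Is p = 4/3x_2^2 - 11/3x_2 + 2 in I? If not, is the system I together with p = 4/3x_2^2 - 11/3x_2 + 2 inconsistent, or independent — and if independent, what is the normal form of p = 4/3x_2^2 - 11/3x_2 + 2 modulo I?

4/3x_2^2 - 11/3x_2 + 2 lies in I (it reduces to 0).

First compute the reduced Gröbner basis of I by Buchberger's algorithm.
f_1 = -4x_1x_2 + 3x_1 - 4x_2 + 3, LT = x_1x_2.
f_2 = -4x_1 - 7x_2 + 10, LT = x_1.

S(f_1,f_2): lcm = x_1x_2. S = -3/4x_1 - 7/4x_2^2 + 7/2x_2 - 3/4.
  reduce S modulo (f_1, f_2):
  remainder -7/4x_2^2 + 77/16x_2 - 21/8 ≠ 0; add h_3 = -7/4x_2^2 + 77/16x_2 - 21/8 to the basis.

The other S-polynomials (S(f_1,h_3), S(f_2,h_3)) all reduce to 0 modulo the current basis, so we have a Gröbner basis.
Inter-reduce: drop elements whose leading term is divisible by another's, tail-reduce, and make monic.
Reduced Gröbner basis: {x_1 + 7/4x_2 - 5/2, x_2^2 - 11/4x_2 + 3/2}.
Label its elements g_1 = x_1 + 7/4x_2 - 5/2, g_2 = x_2^2 - 11/4x_2 + 3/2.

Reduce p = 4/3x_2^2 - 11/3x_2 + 2 modulo G:
  leading term x_2^2: subtract (4/3)·g_2 from 4/3x_2^2 - 11/3x_2 + 2 → 0
  normal form = 0.
Since the normal form is 0, p ∈ I.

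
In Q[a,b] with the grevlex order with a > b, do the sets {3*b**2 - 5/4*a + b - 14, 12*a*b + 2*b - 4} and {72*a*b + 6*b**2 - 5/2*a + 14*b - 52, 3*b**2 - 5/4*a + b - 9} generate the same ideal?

No, the ideals differ.

Since reduced Gröbner bases are canonical representatives of ideals under a given ordering, it suffices to compute and compare them.
Buchberger on the first generating set:
f_1 = 3*b**2 - 5/4*a + b - 14, LT = b**2.
f_2 = 12*a*b + 2*b - 4, LT = a*b.

S(f_1,f_2): lcm = a*b**2. S = -5/12*a**2 + 1/3*a*b - 1/6*b**2 - 14/3*a + 1/3*b.
  leading term a**2: no divisor's leading term divides it; move -5/12*a**2 to the remainder.
  leading term a*b: subtract (1/36)·f_2 from 1/3*a*b - 1/6*b**2 - 14/3*a + 1/3*b → -1/6*b**2 - 14/3*a + 5/18*b + 1/9
  leading term b**2: subtract (-1/18)·f_1 from -1/6*b**2 - 14/3*a + 5/18*b + 1/9 → -341/72*a + 1/3*b - 2/3
  leading term a: no divisor's leading term divides it; move -341/72*a to the remainder.
  leading term b: no divisor's leading term divides it; move 1/3*b to the remainder.
  leading term 1: no divisor's leading term divides it; move -2/3 to the remainder.
  remainder -5/12*a**2 - 341/72*a + 1/3*b - 2/3 ≠ 0; add g_3 = -5/12*a**2 - 341/72*a + 1/3*b - 2/3 to the basis.

S(f_1,g_3): leading monomials are coprime, so the S-polynomial reduces to 0 (Buchberger's first criterion).
S(f_2,g_3): lcm = a**2*b. S = -56/5*a*b + 4/5*b**2 - 1/3*a - 8/5*b.
  leading term a*b: subtract (-14/15)·f_2 from -56/5*a*b + 4/5*b**2 - 1/3*a - 8/5*b → 4/5*b**2 - 1/3*a + 4/15*b - 56/15
  leading term b**2: subtract (4/15)·f_1 from 4/5*b**2 - 1/3*a + 4/15*b - 56/15 → 0
  remainder 0.

Every S-polynomial of the final basis reduces to 0, so we have a Gröbner basis.
Inter-reduce: drop elements whose leading term is divisible by another's, tail-reduce, and make monic.
Reduced Gröbner basis: {a**2 + 341/30*a - 4/5*b + 8/5, a*b + 1/6*b - 1/3, b**2 - 5/12*a + 1/3*b - 14/3}.

Buchberger on the second generating set:
h_1 = 72*a*b + 6*b**2 - 5/2*a + 14*b - 52, LT = a*b.
h_2 = 3*b**2 - 5/4*a + b - 9, LT = b**2.

S(h_1,h_2): lcm = a*b**2. S = 1/12*b**3 + 5/12*a**2 - 53/144*a*b + 7/36*b**2 + 3*a - 13/18*b.
  leading term b**3: subtract (1/36*b)·h_2 from 1/12*b**3 + 5/12*a**2 - 53/144*a*b + 7/36*b**2 + 3*a - 13/18*b → 5/12*a**2 - 1/3*a*b + 1/6*b**2 + 3*a - 17/36*b
  leading term a**2: no divisor's leading term divides it; move 5/12*a**2 to the remainder.
  leading term a*b: subtract (-1/216)·h_1 from -1/3*a*b + 1/6*b**2 + 3*a - 17/36*b → 7/36*b**2 + 1291/432*a - 11/27*b - 13/54
  leading term b**2: subtract (7/108)·h_2 from 7/36*b**2 + 1291/432*a - 11/27*b - 13/54 → 221/72*a - 17/36*b + 37/108
  leading term a: no divisor's leading term divides it; move 221/72*a to the remainder.
  leading term b: no divisor's leading term divides it; move -17/36*b to the remainder.
  leading term 1: no divisor's leading term divides it; move 37/108 to the remainder.
  remainder 5/12*a**2 + 221/72*a - 17/36*b + 37/108 ≠ 0; add k_3 = 5/12*a**2 + 221/72*a - 17/36*b + 37/108 to the basis.

S(h_1,k_3): lcm = a**2*b. S = 1/12*a*b**2 - 5/144*a**2 - 1291/180*a*b + 17/15*b**2 - 13/18*a - 37/45*b.
  leading term a*b**2: subtract (1/864*b)·h_1 from 1/12*a*b**2 - 5/144*a**2 - 1291/180*a*b + 17/15*b**2 - 13/18*a - 37/45*b → -1/144*b**3 - 5/144*a**2 - 61943/8640*a*b + 2413/2160*b**2 - 13/18*a - 823/1080*b
  leading term b**3: subtract (-1/432*b)·h_2 from -1/144*b**3 - 5/144*a**2 - 61943/8640*a*b + 2413/2160*b**2 - 13/18*a - 823/1080*b → -5/144*a**2 - 1291/180*a*b + 403/360*b**2 - 13/18*a - 1691/2160*b
  leading term a**2: subtract (-1/12)·k_3 from -5/144*a**2 - 1291/180*a*b + 403/360*b**2 - 13/18*a - 1691/2160*b → -1291/180*a*b + 403/360*b**2 - 403/864*a - 37/45*b + 37/1296
  leading term a*b: subtract (-1291/12960)·h_1 from -1291/180*a*b + 403/360*b**2 - 403/864*a - 37/45*b + 37/1296 → 3709/2160*b**2 - 3709/5184*a + 3709/6480*b - 3709/720
  leading term b**2: subtract (3709/6480)·h_2 from 3709/2160*b**2 - 3709/5184*a + 3709/6480*b - 3709/720 → 0
  remainder 0.

S(h_2,k_3): leading monomials are coprime, so the S-polynomial reduces to 0 (Buchberger's first criterion).
Every S-polynomial of the final basis reduces to 0, so we have a Gröbner basis.
Inter-reduce: drop elements whose leading term is divisible by another's, tail-reduce, and make monic.
Reduced Gröbner basis: {a**2 + 221/30*a - 17/15*b + 37/45, a*b + 1/6*b - 17/36, b**2 - 5/12*a + 1/3*b - 3}.

These differ, so the ideals are not equal.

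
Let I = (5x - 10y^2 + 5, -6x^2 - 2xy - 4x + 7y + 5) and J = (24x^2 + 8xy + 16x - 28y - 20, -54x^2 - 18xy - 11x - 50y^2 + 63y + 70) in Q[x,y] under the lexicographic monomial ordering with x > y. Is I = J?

Yes, the ideals are equal.

Two ideals are equal iff their reduced Gröbner bases coincide (the reduced basis is unique for a fixed ordering).
Buchberger on the first generating set:
f_1 = 5x - 10y^2 + 5, LT = x.
f_2 = -6x^2 - 2xy - 4x + 7y + 5, LT = x^2.

S(f_1,f_2): lcm = x^2. S = -2xy^2 - 1/3xy + 1/3x + 7/6y + 5/6.
  leading term xy^2: subtract (-2/5y^2)·f_1 from -2xy^2 - 1/3xy + 1/3x + 7/6y + 5/6 → -1/3xy + 1/3x - 4y^4 + 2y^2 + 7/6y + 5/6
  leading term xy: subtract (-1/15y)·f_1 from -1/3xy + 1/3x - 4y^4 + 2y^2 + 7/6y + 5/6 → 1/3x - 4y^4 - 2/3y^3 + 2y^2 + 3/2y + 5/6
  leading term x: subtract (1/15)·f_1 from 1/3x - 4y^4 - 2/3y^3 + 2y^2 + 3/2y + 5/6 → -4y^4 - 2/3y^3 + 8/3y^2 + 3/2y + 1/2
  leading term y^4: no divisor's leading term divides it; move -4y^4 to the remainder.
  leading term y^3: no divisor's leading term divides it; move -2/3y^3 to the remainder.
  leading term y^2: no divisor's leading term divides it; move 8/3y^2 to the remainder.
  leading term y: no divisor's leading term divides it; move 3/2y to the remainder.
  leading term 1: no divisor's leading term divides it; move 1/2 to the remainder.
  remainder -4y^4 - 2/3y^3 + 8/3y^2 + 3/2y + 1/2 ≠ 0; add g_3 = -4y^4 - 2/3y^3 + 8/3y^2 + 3/2y + 1/2 to the basis.

The other S-polynomials (S(f_1,g_3), S(f_2,g_3)) all reduce to 0 modulo the current basis, so we have a Gröbner basis.
Inter-reduce: drop elements whose leading term is divisible by another's, tail-reduce, and make monic.
Reduced Gröbner basis: {x - 2y^2 + 1, y^4 + 1/6y^3 - 2/3y^2 - 3/8y - 1/8}.

Buchberger on the second generating set:
h_1 = 24x^2 + 8xy + 16x - 28y - 20, LT = x^2.
h_2 = -54x^2 - 18xy - 11x - 50y^2 + 63y + 70, LT = x^2.

S(h_1,h_2): lcm = x^2. S = 25/54x - 25/27y^2 + 25/54.
  leading term x: no divisor's leading term divides it; move 25/54x to the remainder.
  leading term y^2: no divisor's leading term divides it; move -25/27y^2 to the remainder.
  leading term 1: no divisor's leading term divides it; move 25/54 to the remainder.
  remainder 25/54x - 25/27y^2 + 25/54 ≠ 0; add k_3 = 25/54x - 25/27y^2 + 25/54 to the basis.

S(h_1,k_3): lcm = x^2. S = 2xy^2 + 1/3xy - 1/3x - 7/6y - 5/6.
  leading term xy^2: subtract (108/25y^2)·k_3 from 2xy^2 + 1/3xy - 1/3x - 7/6y - 5/6 → 1/3xy - 1/3x + 4y^4 - 2y^2 - 7/6y - 5/6
  leading term xy: subtract (18/25y)·k_3 from 1/3xy - 1/3x + 4y^4 - 2y^2 - 7/6y - 5/6 → -1/3x + 4y^4 + 2/3y^3 - 2y^2 - 3/2y - 5/6
  leading term x: subtract (-18/25)·k_3 from -1/3x + 4y^4 + 2/3y^3 - 2y^2 - 3/2y - 5/6 → 4y^4 + 2/3y^3 - 8/3y^2 - 3/2y - 1/2
  leading term y^4: no divisor's leading term divides it; move 4y^4 to the remainder.
  leading term y^3: no divisor's leading term divides it; move 2/3y^3 to the remainder.
  leading term y^2: no divisor's leading term divides it; move -8/3y^2 to the remainder.
  leading term y: no divisor's leading term divides it; move -3/2y to the remainder.
  leading term 1: no divisor's leading term divides it; move -1/2 to the remainder.
  remainder 4y^4 + 2/3y^3 - 8/3y^2 - 3/2y - 1/2 ≠ 0; add k_4 = 4y^4 + 2/3y^3 - 8/3y^2 - 3/2y - 1/2 to the basis.

The other S-polynomials (S(h_2,k_3), S(h_1,k_4), S(h_2,k_4), S(k_3,k_4)) all reduce to 0 modulo the current basis, so we have a Gröbner basis.
Inter-reduce: drop elements whose leading term is divisible by another's, tail-reduce, and make monic.
Reduced Gröbner basis: {x - 2y^2 + 1, y^4 + 1/6y^3 - 2/3y^2 - 3/8y - 1/8}.

These coincide, so the ideals are equal.
The same test decides containment: I ⊆ J iff every generator of I reduces to 0 modulo a Gröbner basis of J.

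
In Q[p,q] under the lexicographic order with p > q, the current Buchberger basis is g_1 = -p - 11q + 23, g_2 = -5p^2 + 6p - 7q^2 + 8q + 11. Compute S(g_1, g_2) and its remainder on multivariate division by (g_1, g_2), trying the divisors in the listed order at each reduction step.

S(g_1, g_2) = 11pq - 109/5p - 7/5q^2 + 8/5q + 11/5; remainder on division = -612/5q^2 + 2472/5q - 2496/5.

lcm(LM(g_1), LM(g_2)) = p^2.
S = (lcm/LT(g_1))·g_1 − (lcm/LT(g_2))·g_2 = 11pq - 109/5p - 7/5q^2 + 8/5q + 11/5.
Reduce S modulo (g_1, g_2) in that order:
  leading term pq: subtract (-11q)·g_1 from 11pq - 109/5p - 7/5q^2 + 8/5q + 11/5 → -109/5p - 612/5q^2 + 1273/5q + 11/5
  leading term p: subtract (109/5)·g_1 from -109/5p - 612/5q^2 + 1273/5q + 11/5 → -612/5q^2 + 2472/5q - 2496/5
  leading term q^2: no divisor's leading term divides it; move -612/5q^2 to the remainder.
  leading term q: no divisor's leading term divides it; move 2472/5q to the remainder.
  leading term 1: no divisor's leading term divides it; move -2496/5 to the remainder.
The remainder -612/5q^2 + 2472/5q - 2496/5 is nonzero, so it would be added as the next basis element.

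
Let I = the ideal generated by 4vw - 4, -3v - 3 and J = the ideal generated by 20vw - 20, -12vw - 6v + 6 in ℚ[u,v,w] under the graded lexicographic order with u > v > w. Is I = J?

Yes, the ideals are equal.

Since reduced Gröbner bases are canonical representatives of ideals under a given ordering, it suffices to compute and compare them.
Buchberger on the first generating set:
f_1 = 4vw - 4, LT = vw.
f_2 = -3v - 3, LT = v.

S(f_1,f_2): lcm = vw. S = -w - 1.
  leading term w: no divisor's leading term divides it; move -w to the remainder.
  leading term 1: no divisor's leading term divides it; move -1 to the remainder.
  remainder -w - 1 ≠ 0; add g_3 = -w - 1 to the basis.

S(f_1,g_3): lcm = vw. S = -v - 1.
  leading term v: subtract (⅓)·f_2 from -v - 1 → 0
  remainder 0.

S(f_2,g_3): leading monomials are coprime, so the S-polynomial reduces to 0 (Buchberger's first criterion).
Every S-polynomial of the final basis reduces to 0, so we have a Gröbner basis.
Inter-reduce: drop elements whose leading term is divisible by another's, tail-reduce, and make monic.
Reduced Gröbner basis: {v + 1, w + 1}.

Buchberger on the second generating set:
h_1 = 20vw - 20, LT = vw.
h_2 = -12vw - 6v + 6, LT = vw.

S(h_1,h_2): lcm = vw. S = -½v - ½.
  leading term v: no divisor's leading term divides it; move -½v to the remainder.
  leading term 1: no divisor's leading term divides it; move -½ to the remainder.
  remainder -½v - ½ ≠ 0; add k_3 = -½v - ½ to the basis.

S(h_1,k_3): lcm = vw. S = -w - 1.
  leading term w: no divisor's leading term divides it; move -w to the remainder.
  leading term 1: no divisor's leading term divides it; move -1 to the remainder.
  remainder -w - 1 ≠ 0; add k_4 = -w - 1 to the basis.

S(h_2,k_3): lcm = vw. S = ½v - w - ½.
  leading term v: subtract (-1)·k_3 from ½v - w - ½ → -w - 1
  leading term w: subtract (1)·k_4 from -w - 1 → 0
  remainder 0.

S(h_1,k_4): lcm = vw. S = -v - 1.
  leading term v: subtract (2)·k_3 from -v - 1 → 0
  remainder 0.

S(h_2,k_4): lcm = vw. S = -½v - ½.
  leading term v: subtract (1)·k_3 from -½v - ½ → 0
  remainder 0.

S(k_3,k_4): leading monomials are coprime, so the S-polynomial reduces to 0 (Buchberger's first criterion).
Every S-polynomial of the final basis reduces to 0, so we have a Gröbner basis.
Inter-reduce: drop elements whose leading term is divisible by another's, tail-reduce, and make monic.
Reduced Gröbner basis: {v + 1, w + 1}.

These coincide, so the ideals are equal.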